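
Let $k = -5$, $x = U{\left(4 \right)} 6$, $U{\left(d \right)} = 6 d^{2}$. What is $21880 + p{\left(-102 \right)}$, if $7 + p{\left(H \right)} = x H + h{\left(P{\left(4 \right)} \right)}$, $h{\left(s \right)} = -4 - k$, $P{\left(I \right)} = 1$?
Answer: $-36878$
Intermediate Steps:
$x = 576$ ($x = 6 \cdot 4^{2} \cdot 6 = 6 \cdot 16 \cdot 6 = 96 \cdot 6 = 576$)
$h{\left(s \right)} = 1$ ($h{\left(s \right)} = -4 - -5 = -4 + 5 = 1$)
$p{\left(H \right)} = -6 + 576 H$ ($p{\left(H \right)} = -7 + \left(576 H + 1\right) = -7 + \left(1 + 576 H\right) = -6 + 576 H$)
$21880 + p{\left(-102 \right)} = 21880 + \left(-6 + 576 \left(-102\right)\right) = 21880 - 58758 = -36878$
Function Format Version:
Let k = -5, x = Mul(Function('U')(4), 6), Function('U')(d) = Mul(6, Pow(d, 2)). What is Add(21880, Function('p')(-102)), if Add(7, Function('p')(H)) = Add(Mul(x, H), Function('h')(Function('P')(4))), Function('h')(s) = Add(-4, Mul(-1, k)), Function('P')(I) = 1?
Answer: -36878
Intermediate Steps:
x = 576 (x = Mul(Mul(6, Pow(4, 2)), 6) = Mul(Mul(6, 16), 6) = Mul(96, 6) = 576)
Function('h')(s) = 1 (Function('h')(s) = Add(-4, Mul(-1, -5)) = Add(-4, 5) = 1)
Function('p')(H) = Add(-6, Mul(576, H)) (Function('p')(H) = Add(-7, Add(Mul(576, H), 1)) = Add(-7, Add(1, Mul(576, H))) = Add(-6, Mul(576, H)))
Add(21880, Function('p')(-102)) = Add(21880, Add(-6, Mul(576, -102))) = Add(21880, Add(-6, -58752)) = Add(21880, -58758) = -36878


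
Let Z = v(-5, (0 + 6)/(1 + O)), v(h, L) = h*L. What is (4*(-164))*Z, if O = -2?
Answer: -19680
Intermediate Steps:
v(h, L) = L*h
Z = 30 (Z = ((0 + 6)/(1 - 2))*(-5) = (6/(-1))*(-5) = (6*(-1))*(-5) = -6*(-5) = 30)
(4*(-164))*Z = (4*(-164))*30 = -656*30 = -19680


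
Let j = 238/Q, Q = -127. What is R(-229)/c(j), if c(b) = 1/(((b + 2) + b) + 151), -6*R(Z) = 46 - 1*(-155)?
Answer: -1269985/254 ≈ -4999.9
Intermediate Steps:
R(Z) = -67/2 (R(Z) = -(46 - 1*(-155))/6 = -(46 + 155)/6 = -⅙*201 = -67/2)
j = -238/127 (j = 238/(-127) = 238*(-1/127) = -238/127 ≈ -1.8740)
c(b) = 1/(153 + 2*b) (c(b) = 1/(((2 + b) + b) + 151) = 1/((2 + 2*b) + 151) = 1/(153 + 2*b))
R(-229)/c(j) = -67/(2*(1/(153 + 2*(-238/127)))) = -67/(2*(1/(153 - 476/127))) = -67/(2*(1/(18955/127))) = -67/(2*127/18955) = -67/2*18955/127 = -1269985/254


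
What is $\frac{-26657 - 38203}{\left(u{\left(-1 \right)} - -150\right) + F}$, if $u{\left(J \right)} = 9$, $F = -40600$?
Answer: $\frac{64860}{40441} \approx 1.6038$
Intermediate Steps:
$\frac{-26657 - 38203}{\left(u{\left(-1 \right)} - -150\right) + F} = \frac{-26657 - 38203}{\left(9 - -150\right) - 40600} = - \frac{64860}{\left(9 + 150\right) - 40600} = - \frac{64860}{159 - 40600} = - \frac{64860}{-40441} = \left(-64860\right) \left(- \frac{1}{40441}\right) = \frac{64860}{40441}$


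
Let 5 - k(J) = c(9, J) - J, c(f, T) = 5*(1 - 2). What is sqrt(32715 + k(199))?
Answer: 2*sqrt(8231) ≈ 181.45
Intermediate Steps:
c(f, T) = -5 (c(f, T) = 5*(-1) = -5)
k(J) = 10 + J (k(J) = 5 - (-5 - J) = 5 + (5 + J) = 10 + J)
sqrt(32715 + k(199)) = sqrt(32715 + (10 + 199)) = sqrt(32715 + 209) = sqrt(32924) = 2*sqrt(8231)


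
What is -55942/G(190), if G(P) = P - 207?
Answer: 55942/17 ≈ 3290.7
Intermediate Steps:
G(P) = -207 + P
-55942/G(190) = -55942/(-207 + 190) = -55942/(-17) = -55942*(-1/17) = 55942/17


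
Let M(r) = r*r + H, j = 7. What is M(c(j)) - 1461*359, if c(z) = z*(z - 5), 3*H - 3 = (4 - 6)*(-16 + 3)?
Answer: -1572880/3 ≈ -5.2429e+5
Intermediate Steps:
H = 29/3 (H = 1 + ((4 - 6)*(-16 + 3))/3 = 1 + (-2*(-13))/3 = 1 + (⅓)*26 = 1 + 26/3 = 29/3 ≈ 9.6667)
c(z) = z*(-5 + z)
M(r) = 29/3 + r² (M(r) = r*r + 29/3 = r² + 29/3 = 29/3 + r²)
M(c(j)) - 1461*359 = (29/3 + (7*(-5 + 7))²) - 1461*359 = (29/3 + (7*2)²) - 524499 = (29/3 + 14²) - 524499 = (29/3 + 196) - 524499 = 617/3 - 524499 = -1572880/3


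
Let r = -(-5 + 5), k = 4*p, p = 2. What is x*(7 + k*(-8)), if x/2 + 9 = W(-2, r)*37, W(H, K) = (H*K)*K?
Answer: 1026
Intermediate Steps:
k = 8 (k = 4*2 = 8)
r = 0 (r = -1*0 = 0)
W(H, K) = H*K²
x = -18 (x = -18 + 2*(-2*0²*37) = -18 + 2*(-2*0*37) = -18 + 2*(0*37) = -18 + 2*0 = -18 + 0 = -18)
x*(7 + k*(-8)) = -18*(7 + 8*(-8)) = -18*(7 - 64) = -18*(-57) = 1026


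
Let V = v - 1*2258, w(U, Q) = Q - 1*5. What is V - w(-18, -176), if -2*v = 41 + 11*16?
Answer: -4371/2 ≈ -2185.5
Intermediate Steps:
v = -217/2 (v = -(41 + 11*16)/2 = -(41 + 176)/2 = -1/2*217 = -217/2 ≈ -108.50)
w(U, Q) = -5 + Q (w(U, Q) = Q - 5 = -5 + Q)
V = -4733/2 (V = -217/2 - 1*2258 = -217/2 - 2258 = -4733/2 ≈ -2366.5)
V - w(-18, -176) = -4733/2 - (-5 - 176) = -4733/2 - 1*(-181) = -4733/2 + 181 = -4371/2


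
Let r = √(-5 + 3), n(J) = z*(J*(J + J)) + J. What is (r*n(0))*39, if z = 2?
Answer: 0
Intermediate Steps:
n(J) = J + 4*J² (n(J) = 2*(J*(J + J)) + J = 2*(J*(2*J)) + J = 2*(2*J²) + J = 4*J² + J = J + 4*J²)
r = I*√2 (r = √(-2) = I*√2 ≈ 1.4142*I)
(r*n(0))*39 = ((I*√2)*(0*(1 + 4*0)))*39 = ((I*√2)*(0*(1 + 0)))*39 = ((I*√2)*(0*1))*39 = ((I*√2)*0)*39 = 0*39 = 0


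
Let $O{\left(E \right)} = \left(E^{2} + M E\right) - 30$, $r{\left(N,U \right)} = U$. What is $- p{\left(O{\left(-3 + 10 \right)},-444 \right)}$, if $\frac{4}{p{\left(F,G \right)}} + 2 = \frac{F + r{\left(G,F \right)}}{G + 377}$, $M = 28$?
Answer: $\frac{67}{141} \approx 0.47518$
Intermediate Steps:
$O{\left(E \right)} = -30 + E^{2} + 28 E$ ($O{\left(E \right)} = \left(E^{2} + 28 E\right) - 30 = -30 + E^{2} + 28 E$)
$p{\left(F,G \right)} = \frac{4}{-2 + \frac{2 F}{377 + G}}$ ($p{\left(F,G \right)} = \frac{4}{-2 + \frac{F + F}{G + 377}} = \frac{4}{-2 + \frac{2 F}{377 + G}}$)
$- p{\left(O{\left(-3 + 10 \right)},-444 \right)} = - \frac{2 \left(377 - 444\right)}{-377 + \left(-30 + \left(-3 + 10\right)^{2} + 28 \left(-3 + 10\right)\right) - -444} = - \frac{2 \left(-67\right)}{-377 + \left(-30 + 7^{2} + 28 \cdot 7\right) + 444} = - \frac{2 \left(-67\right)}{-377 + \left(-30 + 49 + 196\right) + 444} = - \frac{2 \left(-67\right)}{-377 + 215 + 444} = - \frac{2 \left(-67\right)}{282} = \left(-1\right) \left(- \frac{67}{141}\right) = \frac{67}{141}$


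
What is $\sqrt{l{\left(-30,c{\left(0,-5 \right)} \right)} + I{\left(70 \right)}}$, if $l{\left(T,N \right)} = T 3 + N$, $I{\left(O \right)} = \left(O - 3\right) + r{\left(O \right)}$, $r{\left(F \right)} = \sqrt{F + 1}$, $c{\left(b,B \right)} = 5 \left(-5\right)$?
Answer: $\sqrt{-48 + \sqrt{71}} \approx 6.2908 i$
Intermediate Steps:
$c{\left(b,B \right)} = -25$
$r{\left(F \right)} = \sqrt{1 + F}$
$I{\left(O \right)} = -3 + O + \sqrt{1 + O}$ ($I{\left(O \right)} = \left(O - 3\right) + \sqrt{1 + O} = \left(-3 + O\right) + \sqrt{1 + O} = -3 + O + \sqrt{1 + O}$)
$l{\left(T,N \right)} = N + 3 T$ ($l{\left(T,N \right)} = 3 T + N = N + 3 T$)
$\sqrt{l{\left(-30,c{\left(0,-5 \right)} \right)} + I{\left(70 \right)}} = \sqrt{\left(-25 + 3 \left(-30\right)\right) + \left(-3 + 70 + \sqrt{1 + 70}\right)} = \sqrt{\left(-25 - 90\right) + \left(-3 + 70 + \sqrt{71}\right)} = \sqrt{-115 + \left(67 + \sqrt{71}\right)} = \sqrt{-48 + \sqrt{71}}$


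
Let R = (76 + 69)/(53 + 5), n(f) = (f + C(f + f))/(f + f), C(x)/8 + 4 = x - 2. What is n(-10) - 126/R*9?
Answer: -4427/10 ≈ -442.70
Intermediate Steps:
C(x) = -48 + 8*x (C(x) = -32 + 8*(x - 2) = -32 + 8*(-2 + x) = -32 + (-16 + 8*x) = -48 + 8*x)
n(f) = (-48 + 17*f)/(2*f) (n(f) = (f + (-48 + 8*(f + f)))/(f + f) = (f + (-48 + 8*(2*f)))/((2*f)) = (f + (-48 + 16*f))*(1/(2*f)) = (-48 + 17*f)*(1/(2*f)) = (-48 + 17*f)/(2*f))
R = 5/2 (R = 145/58 = 145*(1/58) = 5/2 ≈ 2.5000)
n(-10) - 126/R*9 = (17/2 - 24/(-10)) - 126/5/2*9 = (17/2 - 24*(-1/10)) - 126*2/5*9 = (17/2 + 12/5) - 252/5*9 = 109/10 - 2268/5 = -4427/10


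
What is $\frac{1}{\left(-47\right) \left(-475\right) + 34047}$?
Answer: $\frac{1}{56372} \approx 1.7739 \cdot 10^{-5}$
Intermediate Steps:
$\frac{1}{\left(-47\right) \left(-475\right) + 34047} = \frac{1}{22325 + 34047} = \frac{1}{56372}$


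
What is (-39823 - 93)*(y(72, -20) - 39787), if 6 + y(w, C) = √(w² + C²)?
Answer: 1588377388 - 159664*√349 ≈ 1.5854e+9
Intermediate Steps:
y(w, C) = -6 + √(C² + w²) (y(w, C) = -6 + √(w² + C²) = -6 + √(C² + w²))
(-39823 - 93)*(y(72, -20) - 39787) = (-39823 - 93)*((-6 + √((-20)² + 72²)) - 39787) = -39916*((-6 + √(400 + 5184)) - 39787) = -39916*((-6 + √5584) - 39787) = -39916*((-6 + 4*√349) - 39787) = -39916*(-39793 + 4*√349) = 1588377388 - 159664*√349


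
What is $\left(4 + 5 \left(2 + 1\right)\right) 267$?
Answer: $5073$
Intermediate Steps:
$\left(4 + 5 \left(2 + 1\right)\right) 267 = \left(4 + 5 \cdot 3\right) 267 = \left(4 + 15\right) 267 = 19 \cdot 267 = 5073$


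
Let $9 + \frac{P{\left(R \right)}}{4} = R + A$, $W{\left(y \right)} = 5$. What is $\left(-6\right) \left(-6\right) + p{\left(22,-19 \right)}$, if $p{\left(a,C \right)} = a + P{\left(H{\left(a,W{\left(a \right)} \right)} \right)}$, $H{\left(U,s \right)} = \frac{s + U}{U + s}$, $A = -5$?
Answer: $6$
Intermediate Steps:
$H{\left(U,s \right)} = 1$ ($H{\left(U,s \right)} = \frac{U + s}{U + s} = 1$)
$P{\left(R \right)} = -56 + 4 R$ ($P{\left(R \right)} = -36 + 4 \left(R - 5\right) = -36 + 4 \left(-5 + R\right) = -36 + \left(-20 + 4 R\right) = -56 + 4 R$)
$p{\left(a,C \right)} = -52 + a$ ($p{\left(a,C \right)} = a + \left(-56 + 4 \cdot 1\right) = a + \left(-56 + 4\right) = a - 52 = -52 + a$)
$\left(-6\right) \left(-6\right) + p{\left(22,-19 \right)} = \left(-6\right) \left(-6\right) + \left(-52 + 22\right) = 36 - 30 = 6$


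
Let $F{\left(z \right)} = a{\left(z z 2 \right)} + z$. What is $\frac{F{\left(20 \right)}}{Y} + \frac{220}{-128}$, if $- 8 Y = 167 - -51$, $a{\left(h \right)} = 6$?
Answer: $- \frac{9323}{3488} \approx -2.6729$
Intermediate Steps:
$F{\left(z \right)} = 6 + z$
$Y = - \frac{109}{4}$ ($Y = - \frac{167 - -51}{8} = - \frac{167 + 51}{8} = \left(- \frac{1}{8}\right) 218 = - \frac{109}{4} \approx -27.25$)
$\frac{F{\left(20 \right)}}{Y} + \frac{220}{-128} = \frac{6 + 20}{- \frac{109}{4}} + \frac{220}{-128} = 26 \left(- \frac{4}{109}\right) + 220 \left(- \frac{1}{128}\right) = - \frac{104}{109} - \frac{55}{32} = - \frac{9323}{3488}$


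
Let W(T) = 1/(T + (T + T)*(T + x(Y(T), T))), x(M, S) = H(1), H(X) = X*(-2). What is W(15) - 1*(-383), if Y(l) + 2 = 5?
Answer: 155116/405 ≈ 383.00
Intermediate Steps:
Y(l) = 3 (Y(l) = -2 + 5 = 3)
H(X) = -2*X
x(M, S) = -2 (x(M, S) = -2*1 = -2)
W(T) = 1/(T + 2*T*(-2 + T)) (W(T) = 1/(T + (T + T)*(T - 2)) = 1/(T + (2*T)*(-2 + T)) = 1/(T + 2*T*(-2 + T)))
W(15) - 1*(-383) = 1/(15*(-3 + 2*15)) - 1*(-383) = 1/(15*(-3 + 30)) + 383 = (1/15)/27 + 383 = (1/15)*(1/27) + 383 = 1/405 + 383 = 155116/405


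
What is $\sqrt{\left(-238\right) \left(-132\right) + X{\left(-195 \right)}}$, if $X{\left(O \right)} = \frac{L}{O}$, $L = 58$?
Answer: $\frac{\sqrt{1194582090}}{195} \approx 177.24$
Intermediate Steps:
$X{\left(O \right)} = \frac{58}{O}$
$\sqrt{\left(-238\right) \left(-132\right) + X{\left(-195 \right)}} = \sqrt{\left(-238\right) \left(-132\right) + \frac{58}{-195}} = \sqrt{31416 + 58 \left(- \frac{1}{195}\right)} = \sqrt{31416 - \frac{58}{195}} = \sqrt{\frac{6126062}{195}} = \frac{\sqrt{1194582090}}{195}$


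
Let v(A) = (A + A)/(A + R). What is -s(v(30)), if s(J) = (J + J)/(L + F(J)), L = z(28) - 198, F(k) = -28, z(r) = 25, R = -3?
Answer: 40/1809 ≈ 0.022112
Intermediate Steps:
L = -173 (L = 25 - 198 = -173)
v(A) = 2*A/(-3 + A) (v(A) = (A + A)/(A - 3) = (2*A)/(-3 + A) = 2*A/(-3 + A))
s(J) = -2*J/201 (s(J) = (J + J)/(-173 - 28) = (2*J)/(-201) = (2*J)*(-1/201) = -2*J/201)
-s(v(30)) = -(-2)*2*30/(-3 + 30)/201 = -(-2)*2*30/27/201 = -(-2)*2*30*(1/27)/201 = -(-2)*20/(201*9) = -1*(-40/1809) = 40/1809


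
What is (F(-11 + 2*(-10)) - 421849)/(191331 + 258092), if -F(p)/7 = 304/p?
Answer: -13075191/13932113 ≈ -0.93849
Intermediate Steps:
F(p) = -2128/p
(F(-11 + 2*(-10)) - 421849)/(191331 + 258092) = (-2128/(-11 + 2*(-10)) - 421849)/(191331 + 258092) = (-2128/(-11 - 20) - 421849)/449423 = (-2128/(-31) - 421849)*(1/449423) = (-2128*(-1/31) - 421849)*(1/449423) = (2128/31 - 421849)*(1/449423) = -13075191/31*1/449423 = -13075191/13932113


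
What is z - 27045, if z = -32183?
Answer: -59228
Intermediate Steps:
z - 27045 = -32183 - 27045 = -59228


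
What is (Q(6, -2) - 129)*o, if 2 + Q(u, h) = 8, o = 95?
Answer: -11685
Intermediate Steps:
Q(u, h) = 6 (Q(u, h) = -2 + 8 = 6)
(Q(6, -2) - 129)*o = (6 - 129)*95 = -123*95 = -11685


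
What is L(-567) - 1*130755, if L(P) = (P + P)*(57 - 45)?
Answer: -144363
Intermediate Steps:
L(P) = 24*P (L(P) = (2*P)*12 = 24*P)
L(-567) - 1*130755 = 24*(-567) - 1*130755 = -13608 - 130755 = -144363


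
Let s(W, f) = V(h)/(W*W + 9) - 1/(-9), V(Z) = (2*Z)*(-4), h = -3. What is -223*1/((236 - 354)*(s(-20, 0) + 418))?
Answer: 820863/181635394 ≈ 0.0045193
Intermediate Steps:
V(Z) = -8*Z
s(W, f) = ⅑ + 24/(9 + W²) (s(W, f) = (-8*(-3))/(W*W + 9) - 1/(-9) = 24/(W² + 9) - 1*(-⅑) = 24/(9 + W²) + ⅑ = ⅑ + 24/(9 + W²))
-223*1/((236 - 354)*(s(-20, 0) + 418)) = -223*1/((236 - 354)*((225 + (-20)²)/(9*(9 + (-20)²)) + 418)) = -223*(-1/(118*((225 + 400)/(9*(9 + 400)) + 418))) = -223*(-1/(118*((⅑)*625/409 + 418))) = -223*(-1/(118*((⅑)*(1/409)*625 + 418))) = -223*(-1/(118*(625/3681 + 418))) = -223/((1539283/3681)*(-118)) = -223/(-181635394/3681) = -223*(-3681/181635394) = 820863/181635394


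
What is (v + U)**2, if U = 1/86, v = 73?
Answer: 39425841/7396 ≈ 5330.7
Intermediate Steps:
U = 1/86 ≈ 0.011628
(v + U)**2 = (73 + 1/86)**2 = (6279/86)**2 = 39425841/7396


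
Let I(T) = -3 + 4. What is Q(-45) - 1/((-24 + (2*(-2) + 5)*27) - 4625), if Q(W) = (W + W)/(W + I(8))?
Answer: 52003/25421 ≈ 2.0457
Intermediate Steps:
I(T) = 1
Q(W) = 2*W/(1 + W) (Q(W) = (W + W)/(W + 1) = (2*W)/(1 + W) = 2*W/(1 + W))
Q(-45) - 1/((-24 + (2*(-2) + 5)*27) - 4625) = 2*(-45)/(1 - 45) - 1/((-24 + (2*(-2) + 5)*27) - 4625) = 2*(-45)/(-44) - 1/((-24 + (-4 + 5)*27) - 4625) = 2*(-45)*(-1/44) - 1/((-24 + 1*27) - 4625) = 45/22 - 1/((-24 + 27) - 4625) = 45/22 - 1/(3 - 4625) = 45/22 - 1/(-4622) = 45/22 - 1*(-1/4622) = 45/22 + 1/4622 = 52003/25421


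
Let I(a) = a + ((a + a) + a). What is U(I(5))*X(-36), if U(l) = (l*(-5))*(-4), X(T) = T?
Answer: -14400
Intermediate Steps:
I(a) = 4*a (I(a) = a + (2*a + a) = a + 3*a = 4*a)
U(l) = 20*l (U(l) = -5*l*(-4) = 20*l)
U(I(5))*X(-36) = (20*(4*5))*(-36) = (20*20)*(-36) = 400*(-36) = -14400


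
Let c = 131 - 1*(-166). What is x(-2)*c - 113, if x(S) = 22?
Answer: 6421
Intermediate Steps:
c = 297 (c = 131 + 166 = 297)
x(-2)*c - 113 = 22*297 - 113 = 6534 - 113 = 6421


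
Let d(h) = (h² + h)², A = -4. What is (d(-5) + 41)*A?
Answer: -1764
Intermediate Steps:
d(h) = (h + h²)²
(d(-5) + 41)*A = ((-5)²*(1 - 5)² + 41)*(-4) = (25*(-4)² + 41)*(-4) = (25*16 + 41)*(-4) = (400 + 41)*(-4) = 441*(-4) = -1764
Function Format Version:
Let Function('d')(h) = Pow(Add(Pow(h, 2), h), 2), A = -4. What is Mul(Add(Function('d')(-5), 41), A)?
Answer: -1764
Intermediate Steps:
Function('d')(h) = Pow(Add(h, Pow(h, 2)), 2)
Mul(Add(Function('d')(-5), 41), A) = Mul(Add(Mul(Pow(-5, 2), Pow(Add(1, -5), 2)), 41), -4) = Mul(Add(Mul(25, Pow(-4, 2)), 41), -4) = Mul(Add(Mul(25, 16), 41), -4) = Mul(Add(400, 41), -4) = Mul(441, -4) = -1764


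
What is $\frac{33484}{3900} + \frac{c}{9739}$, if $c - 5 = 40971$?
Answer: $\frac{121476769}{9495525} \approx 12.793$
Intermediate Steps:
$c = 40976$ ($c = 5 + 40971 = 40976$)
$\frac{33484}{3900} + \frac{c}{9739} = \frac{33484}{3900} + \frac{40976}{9739} = 33484 \cdot \frac{1}{3900} + 40976 \cdot \frac{1}{9739} = \frac{8371}{975} + \frac{40976}{9739} = \frac{121476769}{9495525}$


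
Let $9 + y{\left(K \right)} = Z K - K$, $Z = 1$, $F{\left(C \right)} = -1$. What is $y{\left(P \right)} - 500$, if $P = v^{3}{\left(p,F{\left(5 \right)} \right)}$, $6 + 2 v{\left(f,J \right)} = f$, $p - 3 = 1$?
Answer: $-509$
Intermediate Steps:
$p = 4$ ($p = 3 + 1 = 4$)
$v{\left(f,J \right)} = -3 + \frac{f}{2}$
$P = -1$ ($P = \left(-3 + \frac{1}{2} \cdot 4\right)^{3} = \left(-3 + 2\right)^{3} = \left(-1\right)^{3} = -1$)
$y{\left(K \right)} = -9$ ($y{\left(K \right)} = -9 + \left(1 K - K\right) = -9 + \left(K - K\right) = -9 + 0 = -9$)
$y{\left(P \right)} - 500 = -9 - 500 = -509$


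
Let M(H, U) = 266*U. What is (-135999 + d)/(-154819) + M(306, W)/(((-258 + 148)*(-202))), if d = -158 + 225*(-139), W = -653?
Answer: -11585705811/1720039090 ≈ -6.7357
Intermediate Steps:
d = -31433 (d = -158 - 31275 = -31433)
(-135999 + d)/(-154819) + M(306, W)/(((-258 + 148)*(-202))) = (-135999 - 31433)/(-154819) + (266*(-653))/(((-258 + 148)*(-202))) = -167432*(-1/154819) - 173698/((-110*(-202))) = 167432/154819 - 173698/22220 = 167432/154819 - 173698*1/22220 = 167432/154819 - 86849/11110 = -11585705811/1720039090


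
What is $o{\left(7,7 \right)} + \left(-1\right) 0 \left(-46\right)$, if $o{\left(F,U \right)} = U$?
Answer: $7$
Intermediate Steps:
$o{\left(7,7 \right)} + \left(-1\right) 0 \left(-46\right) = 7 + \left(-1\right) 0 \left(-46\right) = 7 + 0 \left(-46\right) = 7 + 0 = 7$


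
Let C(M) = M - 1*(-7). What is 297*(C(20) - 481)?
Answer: -134838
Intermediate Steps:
C(M) = 7 + M (C(M) = M + 7 = 7 + M)
297*(C(20) - 481) = 297*((7 + 20) - 481) = 297*(27 - 481) = 297*(-454) = -134838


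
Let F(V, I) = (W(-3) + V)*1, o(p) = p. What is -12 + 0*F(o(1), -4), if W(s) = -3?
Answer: -12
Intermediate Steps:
F(V, I) = -3 + V (F(V, I) = (-3 + V)*1 = -3 + V)
-12 + 0*F(o(1), -4) = -12 + 0*(-3 + 1) = -12 + 0*(-2) = -12 + 0 = -12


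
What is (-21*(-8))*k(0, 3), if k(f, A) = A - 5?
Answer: -336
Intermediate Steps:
k(f, A) = -5 + A
(-21*(-8))*k(0, 3) = (-21*(-8))*(-5 + 3) = 168*(-2) = -336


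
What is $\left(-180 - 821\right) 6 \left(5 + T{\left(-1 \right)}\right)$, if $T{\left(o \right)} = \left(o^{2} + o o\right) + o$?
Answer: $-36036$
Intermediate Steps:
$T{\left(o \right)} = o + 2 o^{2}$ ($T{\left(o \right)} = \left(o^{2} + o^{2}\right) + o = 2 o^{2} + o = o + 2 o^{2}$)
$\left(-180 - 821\right) 6 \left(5 + T{\left(-1 \right)}\right) = \left(-180 - 821\right) 6 \left(5 - \left(1 + 2 \left(-1\right)\right)\right) = - 1001 \cdot 6 \left(5 - \left(1 - 2\right)\right) = - 1001 \cdot 6 \left(5 - -1\right) = - 1001 \cdot 6 \left(5 + 1\right) = - 1001 \cdot 6 \cdot 6 = \left(-1001\right) 36 = -36036$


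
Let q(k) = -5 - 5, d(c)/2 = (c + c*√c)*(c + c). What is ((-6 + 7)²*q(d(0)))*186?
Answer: -1860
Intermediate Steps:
d(c) = 4*c*(c + c^(3/2)) (d(c) = 2*((c + c*√c)*(c + c)) = 2*((c + c^(3/2))*(2*c)) = 2*(2*c*(c + c^(3/2))) = 4*c*(c + c^(3/2)))
q(k) = -10
((-6 + 7)²*q(d(0)))*186 = ((-6 + 7)²*(-10))*186 = (1²*(-10))*186 = (1*(-10))*186 = -10*186 = -1860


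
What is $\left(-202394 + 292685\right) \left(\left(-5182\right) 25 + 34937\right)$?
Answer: $-8542702383$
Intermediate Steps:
$\left(-202394 + 292685\right) \left(\left(-5182\right) 25 + 34937\right) = 90291 \left(-129550 + 34937\right) = 90291 \left(-94613\right) = -8542702383$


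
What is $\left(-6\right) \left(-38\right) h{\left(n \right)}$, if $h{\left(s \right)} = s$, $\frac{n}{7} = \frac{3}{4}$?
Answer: $1197$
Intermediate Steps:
$n = \frac{21}{4}$ ($n = 7 \cdot \frac{3}{4} = \frac{21}{4} \approx 5.25$)
$\left(-6\right) \left(-38\right) h{\left(n \right)} = \left(-6\right) \left(-38\right) \frac{21}{4} = 228 \cdot \frac{21}{4} = 1197$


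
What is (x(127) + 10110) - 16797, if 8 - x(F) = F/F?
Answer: -6680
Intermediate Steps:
x(F) = 7 (x(F) = 8 - F/F = 8 - 1*1 = 8 - 1 = 7)
(x(127) + 10110) - 16797 = (7 + 10110) - 16797 = 10117 - 16797 = -6680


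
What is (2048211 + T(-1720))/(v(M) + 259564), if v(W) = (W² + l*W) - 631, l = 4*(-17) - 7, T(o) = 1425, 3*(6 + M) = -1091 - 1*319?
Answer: 2049636/521209 ≈ 3.9325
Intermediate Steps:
M = -476 (M = -6 + (-1091 - 1*319)/3 = -6 + (-1091 - 319)/3 = -6 + (⅓)*(-1410) = -6 - 470 = -476)
l = -75 (l = -68 - 7 = -75)
v(W) = -631 + W² - 75*W (v(W) = (W² - 75*W) - 631 = -631 + W² - 75*W)
(2048211 + T(-1720))/(v(M) + 259564) = (2048211 + 1425)/((-631 + (-476)² - 75*(-476)) + 259564) = 2049636/((-631 + 226576 + 35700) + 259564) = 2049636/(261645 + 259564) = 2049636/521209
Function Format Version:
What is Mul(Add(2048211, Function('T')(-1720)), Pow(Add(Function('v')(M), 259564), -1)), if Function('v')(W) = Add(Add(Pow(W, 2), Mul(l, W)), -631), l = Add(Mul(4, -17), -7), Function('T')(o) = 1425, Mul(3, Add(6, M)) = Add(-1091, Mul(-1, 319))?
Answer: Rational(2049636, 521209) ≈ 3.9325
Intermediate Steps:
M = -476 (M = Add(-6, Mul(Rational(1, 3), Add(-1091, Mul(-1, 319)))) = Add(-6, Mul(Rational(1, 3), Add(-1091, -319))) = Add(-6, Mul(Rational(1, 3), -1410)) = Add(-6, -470) = -476)
l = -75 (l = Add(-68, -7) = -75)
Function('v')(W) = Add(-631, Pow(W, 2), Mul(-75, W)) (Function('v')(W) = Add(Add(Pow(W, 2), Mul(-75, W)), -631) = Add(-631, Pow(W, 2), Mul(-75, W)))
Mul(Add(2048211, Function('T')(-1720)), Pow(Add(Function('v')(M), 259564), -1)) = Mul(Add(2048211, 1425), Pow(Add(Add(-631, Pow(-476, 2), Mul(-75, -476)), 259564), -1)) = Mul(2049636, Pow(Add(Add(-631, 226576, 35700), 259564), -1)) = Mul(2049636, Pow(Add(261645, 259564), -1)) = Mul(2049636, Pow(521209, -1)) = Mul(2049636, Rational(1, 521209)) = Rational(2049636, 521209)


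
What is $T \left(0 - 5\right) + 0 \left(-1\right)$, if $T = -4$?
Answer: $20$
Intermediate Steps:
$T \left(0 - 5\right) + 0 \left(-1\right) = - 4 \left(0 - 5\right) + 0 \left(-1\right) = - 4 \left(0 - 5\right) + 0 = \left(-4\right) \left(-5\right) + 0 = 20 + 0 = 20$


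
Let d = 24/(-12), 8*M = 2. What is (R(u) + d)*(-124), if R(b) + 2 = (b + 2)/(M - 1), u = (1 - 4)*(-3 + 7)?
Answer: -3472/3 ≈ -1157.3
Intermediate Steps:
M = ¼ (M = (⅛)*2 = ¼ ≈ 0.25000)
d = -2 (d = 24*(-1/12) = -2)
u = -12 (u = -3*4 = -12)
R(b) = -14/3 - 4*b/3 (R(b) = -2 + (b + 2)/(¼ - 1) = -2 + (2 + b)/(-¾) = -2 + (2 + b)*(-4/3) = -2 + (-8/3 - 4*b/3) = -14/3 - 4*b/3)
(R(u) + d)*(-124) = ((-14/3 - 4/3*(-12)) - 2)*(-124) = ((-14/3 + 16) - 2)*(-124) = (34/3 - 2)*(-124) = (28/3)*(-124) = -3472/3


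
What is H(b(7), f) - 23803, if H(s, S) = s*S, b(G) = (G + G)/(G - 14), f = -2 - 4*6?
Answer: -23751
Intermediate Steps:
f = -26 (f = -2 - 24 = -26)
b(G) = 2*G/(-14 + G) (b(G) = (2*G)/(-14 + G) = 2*G/(-14 + G))
H(s, S) = S*s
H(b(7), f) - 23803 = -52*7/(-14 + 7) - 23803 = -52*7/(-7) - 23803 = -52*7*(-1)/7 - 23803 = -26*(-2) - 23803 = 52 - 23803 = -23751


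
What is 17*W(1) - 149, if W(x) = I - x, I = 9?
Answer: -13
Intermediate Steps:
W(x) = 9 - x
17*W(1) - 149 = 17*(9 - 1*1) - 149 = 17*(9 - 1) - 149 = 17*8 - 149 = 136 - 149 = -13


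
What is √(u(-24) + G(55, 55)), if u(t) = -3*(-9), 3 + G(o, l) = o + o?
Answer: √134 ≈ 11.576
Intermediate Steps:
G(o, l) = -3 + 2*o (G(o, l) = -3 + (o + o) = -3 + 2*o)
u(t) = 27
√(u(-24) + G(55, 55)) = √(27 + (-3 + 2*55)) = √(27 + (-3 + 110)) = √(27 + 107) = √134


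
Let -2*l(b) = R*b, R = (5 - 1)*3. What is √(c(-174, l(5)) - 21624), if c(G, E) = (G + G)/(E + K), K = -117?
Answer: 2*I*√264865/7 ≈ 147.04*I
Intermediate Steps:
R = 12 (R = 4*3 = 12)
l(b) = -6*b
c(G, E) = 2*G/(-117 + E) (c(G, E) = (G + G)/(E - 117) = (2*G)/(-117 + E) = 2*G/(-117 + E))
√(c(-174, l(5)) - 21624) = √(2*(-174)/(-117 - 6*5) - 21624) = √(2*(-174)/(-117 - 30) - 21624) = √(2*(-174)/(-147) - 21624) = √(2*(-174)*(-1/147) - 21624) = √(116/49 - 21624) = √(-1059460/49) = 2*I*√264865/7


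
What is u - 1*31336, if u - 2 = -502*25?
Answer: -43884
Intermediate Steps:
u = -12548 (u = 2 - 502*25 = 2 - 12550 = -12548)
u - 1*31336 = -12548 - 1*31336 = -12548 - 31336 = -43884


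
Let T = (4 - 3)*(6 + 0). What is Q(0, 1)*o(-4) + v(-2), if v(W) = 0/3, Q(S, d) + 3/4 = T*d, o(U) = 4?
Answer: 21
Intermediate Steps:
T = 6 (T = 1*6 = 6)
Q(S, d) = -¾ + 6*d
v(W) = 0 (v(W) = 0*(⅓) = 0)
Q(0, 1)*o(-4) + v(-2) = (-¾ + 6*1)*4 + 0 = (-¾ + 6)*4 + 0 = (21/4)*4 + 0 = 21 + 0 = 21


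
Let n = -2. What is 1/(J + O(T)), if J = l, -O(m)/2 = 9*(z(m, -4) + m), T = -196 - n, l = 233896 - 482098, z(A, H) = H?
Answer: -1/244638 ≈ -4.0877e-6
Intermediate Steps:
l = -248202
T = -194 (T = -196 - 1*(-2) = -196 + 2 = -194)
O(m) = 72 - 18*m (O(m) = -18*(-4 + m) = -2*(-36 + 9*m) = 72 - 18*m)
J = -248202
1/(J + O(T)) = 1/(-248202 + (72 - 18*(-194))) = 1/(-248202 + (72 + 3492)) = 1/(-248202 + 3564) = 1/(-244638) = -1/244638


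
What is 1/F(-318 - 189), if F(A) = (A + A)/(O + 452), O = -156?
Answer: -148/507 ≈ -0.29191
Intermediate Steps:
F(A) = A/148 (F(A) = (A + A)/(-156 + 452) = (2*A)/296 = (2*A)*(1/296) = A/148)
1/F(-318 - 189) = 1/((-318 - 189)/148) = 1/((1/148)*(-507)) = 1/(-507/148) = -148/507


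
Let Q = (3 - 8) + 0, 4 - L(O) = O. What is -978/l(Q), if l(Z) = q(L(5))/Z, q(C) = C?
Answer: -4890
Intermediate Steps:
L(O) = 4 - O
Q = -5 (Q = -5 + 0 = -5)
l(Z) = -1/Z (l(Z) = (4 - 1*5)/Z = (4 - 5)/Z = -1/Z)
-978/l(Q) = -978/((-1/(-5))) = -978/((-1*(-⅕))) = -978/⅕ = -978*5 = -4890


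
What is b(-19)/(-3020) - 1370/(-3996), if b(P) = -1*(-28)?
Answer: 503189/1508490 ≈ 0.33357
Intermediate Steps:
b(P) = 28
b(-19)/(-3020) - 1370/(-3996) = 28/(-3020) - 1370/(-3996) = 28*(-1/3020) - 1370*(-1/3996) = -7/755 + 685/1998 = 503189/1508490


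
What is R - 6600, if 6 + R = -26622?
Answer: -33228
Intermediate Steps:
R = -26628 (R = -6 - 26622 = -26628)
R - 6600 = -26628 - 6600 = -33228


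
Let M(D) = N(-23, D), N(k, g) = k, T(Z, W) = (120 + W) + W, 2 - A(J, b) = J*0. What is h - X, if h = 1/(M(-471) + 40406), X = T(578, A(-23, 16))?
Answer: -5007491/40383 ≈ -124.00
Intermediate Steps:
A(J, b) = 2 (A(J, b) = 2 - J*0 = 2 - 1*0 = 2 + 0 = 2)
T(Z, W) = 120 + 2*W
M(D) = -23
X = 124 (X = 120 + 2*2 = 120 + 4 = 124)
h = 1/40383 (h = 1/(-23 + 40406) = 1/40383 ≈ 2.4763e-5)
h - X = 1/40383 - 1*124 = 1/40383 - 124 = -5007491/40383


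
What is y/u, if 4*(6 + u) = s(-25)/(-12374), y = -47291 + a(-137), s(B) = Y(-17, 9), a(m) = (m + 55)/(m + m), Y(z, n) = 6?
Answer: 160337985848/20343267 ≈ 7881.6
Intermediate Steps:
a(m) = (55 + m)/(2*m) (a(m) = (55 + m)/((2*m)) = (55 + m)*(1/(2*m)) = (55 + m)/(2*m))
s(B) = 6
y = -6478826/137 (y = -47291 + (½)*(55 - 137)/(-137) = -47291 + (½)*(-1/137)*(-82) = -47291 + 41/137 = -6478826/137 ≈ -47291.)
u = -148491/24748 (u = -6 + (6/(-12374))/4 = -6 + (6*(-1/12374))/4 = -6 + (¼)*(-3/6187) = -6 - 3/24748 = -148491/24748 ≈ -6.0001)
y/u = -6478826/(137*(-148491/24748)) = -6478826/137*(-24748/148491) = 160337985848/20343267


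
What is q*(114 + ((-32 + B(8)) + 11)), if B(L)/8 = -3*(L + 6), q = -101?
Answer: 24543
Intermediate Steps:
B(L) = -144 - 24*L (B(L) = 8*(-3*(L + 6)) = 8*(-3*(6 + L)) = 8*(-18 - 3*L) = -144 - 24*L)
q*(114 + ((-32 + B(8)) + 11)) = -101*(114 + ((-32 + (-144 - 24*8)) + 11)) = -101*(114 + ((-32 + (-144 - 192)) + 11)) = -101*(114 + ((-32 - 336) + 11)) = -101*(114 + (-368 + 11)) = -101*(114 - 357) = -101*(-243) = 24543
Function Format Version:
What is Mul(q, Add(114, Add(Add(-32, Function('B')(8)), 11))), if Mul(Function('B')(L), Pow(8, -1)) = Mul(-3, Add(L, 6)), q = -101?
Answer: 24543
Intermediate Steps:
Function('B')(L) = Add(-144, Mul(-24, L)) (Function('B')(L) = Mul(8, Mul(-3, Add(L, 6))) = Mul(8, Mul(-3, Add(6, L))) = Mul(8, Add(-18, Mul(-3, L))) = Add(-144, Mul(-24, L)))
Mul(q, Add(114, Add(Add(-32, Function('B')(8)), 11))) = Mul(-101, Add(114, Add(Add(-32, Add(-144, Mul(-24, 8))), 11))) = Mul(-101, Add(114, Add(Add(-32, Add(-144, -192)), 11))) = Mul(-101, Add(114, Add(Add(-32, -336), 11))) = Mul(-101, Add(114, Add(-368, 11))) = Mul(-101, Add(114, -357)) = Mul(-101, -243) = 24543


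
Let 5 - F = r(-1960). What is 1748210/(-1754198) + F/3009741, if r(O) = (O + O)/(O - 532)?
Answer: -234143571940450/234945833100951 ≈ -0.99658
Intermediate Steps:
r(O) = 2*O/(-532 + O) (r(O) = (2*O)/(-532 + O) = 2*O/(-532 + O))
F = 305/89 (F = 5 - 2*(-1960)/(-532 - 1960) = 5 - 2*(-1960)/(-2492) = 5 - 2*(-1960)*(-1)/2492 = 5 - 1*140/89 = 5 - 140/89 = 305/89 ≈ 3.4270)
1748210/(-1754198) + F/3009741 = 1748210/(-1754198) + (305/89)/3009741 = 1748210*(-1/1754198) + (305/89)*(1/3009741) = -874105/877099 + 305/267866949 = -234143571940450/234945833100951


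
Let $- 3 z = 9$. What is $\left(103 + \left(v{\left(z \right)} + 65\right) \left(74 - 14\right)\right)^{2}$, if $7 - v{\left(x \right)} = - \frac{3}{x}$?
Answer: $19035769$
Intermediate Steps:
$z = -3$ ($z = \left(- \frac{1}{3}\right) 9 = -3$)
$v{\left(x \right)} = 7 + \frac{3}{x}$ ($v{\left(x \right)} = 7 - - \frac{3}{x} = 7 + \frac{3}{x}$)
$\left(103 + \left(v{\left(z \right)} + 65\right) \left(74 - 14\right)\right)^{2} = \left(103 + \left(\left(7 + \frac{3}{-3}\right) + 65\right) \left(74 - 14\right)\right)^{2} = \left(103 + \left(\left(7 + 3 \left(- \frac{1}{3}\right)\right) + 65\right) 60\right)^{2} = \left(103 + \left(\left(7 - 1\right) + 65\right) 60\right)^{2} = \left(103 + \left(6 + 65\right) 60\right)^{2} = \left(103 + 71 \cdot 60\right)^{2} = \left(103 + 4260\right)^{2} = 4363^{2} = 19035769$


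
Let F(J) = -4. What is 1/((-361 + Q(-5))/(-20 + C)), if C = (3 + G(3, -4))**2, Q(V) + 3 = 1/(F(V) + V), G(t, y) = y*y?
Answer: -3069/3277 ≈ -0.93653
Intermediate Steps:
G(t, y) = y**2
Q(V) = -3 + 1/(-4 + V)
C = 361 (C = (3 + (-4)**2)**2 = (3 + 16)**2 = 19**2 = 361)
1/((-361 + Q(-5))/(-20 + C)) = 1/((-361 + (13 - 3*(-5))/(-4 - 5))/(-20 + 361)) = 1/((-361 + (13 + 15)/(-9))/341) = 1/((-361 - 1/9*28)*(1/341)) = 1/((-361 - 28/9)*(1/341)) = 1/(-3277/9*1/341) = 1/(-3277/3069) = -3069/3277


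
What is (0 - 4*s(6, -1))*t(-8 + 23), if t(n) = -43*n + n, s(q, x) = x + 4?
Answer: 7560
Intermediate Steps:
s(q, x) = 4 + x
t(n) = -42*n
(0 - 4*s(6, -1))*t(-8 + 23) = (0 - 4*(4 - 1))*(-42*(-8 + 23)) = (0 - 4*3)*(-42*15) = (0 - 12)*(-630) = -12*(-630) = 7560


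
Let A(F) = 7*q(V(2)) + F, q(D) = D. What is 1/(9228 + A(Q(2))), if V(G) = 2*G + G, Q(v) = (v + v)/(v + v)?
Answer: 1/9271 ≈ 0.00010786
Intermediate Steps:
Q(v) = 1 (Q(v) = (2*v)/((2*v)) = (2*v)*(1/(2*v)) = 1)
V(G) = 3*G
A(F) = 42 + F (A(F) = 7*(3*2) + F = 7*6 + F = 42 + F)
1/(9228 + A(Q(2))) = 1/(9228 + (42 + 1)) = 1/(9228 + 43) = 1/9271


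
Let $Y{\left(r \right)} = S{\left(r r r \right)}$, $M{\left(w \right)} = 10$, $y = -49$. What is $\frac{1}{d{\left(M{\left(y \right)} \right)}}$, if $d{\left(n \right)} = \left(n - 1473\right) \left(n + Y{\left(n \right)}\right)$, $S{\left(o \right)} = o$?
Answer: $- \frac{1}{1477630} \approx -6.7676 \cdot 10^{-7}$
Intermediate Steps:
$Y{\left(r \right)} = r^{3}$ ($Y{\left(r \right)} = r r r = r^{2} r = r^{3}$)
$d{\left(n \right)} = \left(-1473 + n\right) \left(n + n^{3}\right)$ ($d{\left(n \right)} = \left(n - 1473\right) \left(n + n^{3}\right) = \left(-1473 + n\right) \left(n + n^{3}\right)$)
$\frac{1}{d{\left(M{\left(y \right)} \right)}} = \frac{1}{10 \left(-1473 + 10 + 10^{3} - 1473 \cdot 10^{2}\right)} = \frac{1}{10 \left(-1473 + 10 + 1000 - 147300\right)} = \frac{1}{10 \left(-147763\right)} = \frac{1}{-1477630} = - \frac{1}{1477630}$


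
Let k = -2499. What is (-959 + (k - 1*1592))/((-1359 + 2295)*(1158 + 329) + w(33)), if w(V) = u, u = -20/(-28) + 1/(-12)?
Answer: -424200/116913941 ≈ -0.0036283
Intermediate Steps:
u = 53/84 (u = -20*(-1/28) + 1*(-1/12) = 5/7 - 1/12 = 53/84 ≈ 0.63095)
w(V) = 53/84
(-959 + (k - 1*1592))/((-1359 + 2295)*(1158 + 329) + w(33)) = (-959 + (-2499 - 1*1592))/((-1359 + 2295)*(1158 + 329) + 53/84) = (-959 + (-2499 - 1592))/(936*1487 + 53/84) = (-959 - 4091)/(1391832 + 53/84) = -5050/116913941/84 = -5050*84/116913941 = -424200/116913941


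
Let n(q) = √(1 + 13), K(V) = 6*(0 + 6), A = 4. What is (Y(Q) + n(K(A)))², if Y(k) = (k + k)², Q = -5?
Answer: (100 + √14)² ≈ 10762.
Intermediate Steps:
Y(k) = 4*k² (Y(k) = (2*k)² = 4*k²)
K(V) = 36 (K(V) = 6*6 = 36)
n(q) = √14
(Y(Q) + n(K(A)))² = (4*(-5)² + √14)² = (4*25 + √14)² = (100 + √14)²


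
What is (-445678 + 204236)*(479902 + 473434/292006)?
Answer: -1301323505137382/11231 ≈ -1.1587e+11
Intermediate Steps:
(-445678 + 204236)*(479902 + 473434/292006) = -241442*(479902 + 473434*(1/292006)) = -241442*(479902 + 18209/11231) = -241442*5389797571/11231 = -1301323505137382/11231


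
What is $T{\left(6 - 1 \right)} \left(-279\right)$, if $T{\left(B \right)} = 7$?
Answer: $-1953$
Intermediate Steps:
$T{\left(6 - 1 \right)} \left(-279\right) = 7 \left(-279\right) = -1953$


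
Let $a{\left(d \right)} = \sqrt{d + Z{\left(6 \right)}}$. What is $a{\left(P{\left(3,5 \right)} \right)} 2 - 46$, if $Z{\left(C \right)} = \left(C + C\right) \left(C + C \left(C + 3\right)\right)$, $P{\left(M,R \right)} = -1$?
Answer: $-46 + 2 \sqrt{719} \approx 7.6283$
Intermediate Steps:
$Z{\left(C \right)} = 2 C \left(C + C \left(3 + C\right)\right)$
$a{\left(d \right)} = \sqrt{720 + d}$ ($a{\left(d \right)} = \sqrt{d + 2 \cdot 6^{2} \left(4 + 6\right)} = \sqrt{d + 2 \cdot 36 \cdot 10} = \sqrt{d + 720} = \sqrt{720 + d}$)
$a{\left(P{\left(3,5 \right)} \right)} 2 - 46 = \sqrt{720 - 1} \cdot 2 - 46 = \sqrt{719} \cdot 2 - 46 = 2 \sqrt{719} - 46 = -46 + 2 \sqrt{719}$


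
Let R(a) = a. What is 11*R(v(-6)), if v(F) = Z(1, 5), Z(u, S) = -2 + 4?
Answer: 22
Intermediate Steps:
Z(u, S) = 2
v(F) = 2
11*R(v(-6)) = 11*2 = 22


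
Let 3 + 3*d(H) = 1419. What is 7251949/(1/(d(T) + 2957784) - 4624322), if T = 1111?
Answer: -21453121640944/13679928302431 ≈ -1.5682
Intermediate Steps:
d(H) = 472 (d(H) = -1 + (⅓)*1419 = -1 + 473 = 472)
7251949/(1/(d(T) + 2957784) - 4624322) = 7251949/(1/(472 + 2957784) - 4624322) = 7251949/(1/2958256 - 4624322) = 7251949/(-13679928302431/2958256) = 7251949*(-2958256/13679928302431) = -21453121640944/13679928302431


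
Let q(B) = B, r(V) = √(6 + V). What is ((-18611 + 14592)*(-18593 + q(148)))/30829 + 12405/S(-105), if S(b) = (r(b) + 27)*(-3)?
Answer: 6437568115/2836268 + 4135*I*√11/276 ≈ 2269.7 + 49.689*I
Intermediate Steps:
S(b) = -81 - 3*√(6 + b) (S(b) = (√(6 + b) + 27)*(-3) = (27 + √(6 + b))*(-3) = -81 - 3*√(6 + b))
((-18611 + 14592)*(-18593 + q(148)))/30829 + 12405/S(-105) = ((-18611 + 14592)*(-18593 + 148))/30829 + 12405/(-81 - 3*√(6 - 105)) = -4019*(-18445)*(1/30829) + 12405/(-81 - 9*I*√11) = 74130455*(1/30829) + 12405/(-81 - 9*I*√11) = 74130455/30829 + 12405/(-81 - 9*I*√11)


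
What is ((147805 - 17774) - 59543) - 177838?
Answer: -107350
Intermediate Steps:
((147805 - 17774) - 59543) - 177838 = (130031 - 59543) - 177838 = 70488 - 177838 = -107350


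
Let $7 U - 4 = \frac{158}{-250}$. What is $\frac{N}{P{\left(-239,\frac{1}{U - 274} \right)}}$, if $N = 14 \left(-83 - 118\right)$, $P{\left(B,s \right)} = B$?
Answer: $\frac{2814}{239} \approx 11.774$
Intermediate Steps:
$U = \frac{421}{875}$ ($U = \frac{4}{7} + \frac{158 \frac{1}{-250}}{7} = \frac{4}{7} + \frac{158 \left(- \frac{1}{250}\right)}{7} = \frac{4}{7} + \frac{1}{7} \left(- \frac{79}{125}\right) = \frac{4}{7} - \frac{79}{875} = \frac{421}{875} \approx 0.48114$)
$N = -2814$ ($N = 14 \left(-201\right) = -2814$)
$\frac{N}{P{\left(-239,\frac{1}{U - 274} \right)}} = - \frac{2814}{-239} = \left(-2814\right) \left(- \frac{1}{239}\right) = \frac{2814}{239}$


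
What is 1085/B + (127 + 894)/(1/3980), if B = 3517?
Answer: 14291611945/3517 ≈ 4.0636e+6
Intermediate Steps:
1085/B + (127 + 894)/(1/3980) = 1085/3517 + (127 + 894)/(1/3980) = 1085*(1/3517) + 1021/(1/3980) = 1085/3517 + 1021*3980 = 1085/3517 + 4063580 = 14291611945/3517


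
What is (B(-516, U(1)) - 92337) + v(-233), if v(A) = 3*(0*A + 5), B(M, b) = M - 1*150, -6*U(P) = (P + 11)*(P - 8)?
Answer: -92988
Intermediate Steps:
U(P) = -(-8 + P)*(11 + P)/6 (U(P) = -(P + 11)*(P - 8)/6 = -(11 + P)*(-8 + P)/6 = -(-8 + P)*(11 + P)/6)
B(M, b) = -150 + M (B(M, b) = M - 150 = -150 + M)
v(A) = 15 (v(A) = 3*(0 + 5) = 3*5 = 15)
(B(-516, U(1)) - 92337) + v(-233) = ((-150 - 516) - 92337) + 15 = (-666 - 92337) + 15 = -93003 + 15 = -92988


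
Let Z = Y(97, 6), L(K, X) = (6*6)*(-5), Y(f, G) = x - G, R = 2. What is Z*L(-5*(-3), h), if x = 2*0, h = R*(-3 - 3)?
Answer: 1080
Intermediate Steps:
h = -12 (h = 2*(-3 - 3) = 2*(-6) = -12)
x = 0
Y(f, G) = -G (Y(f, G) = 0 - G = -G)
L(K, X) = -180 (L(K, X) = 36*(-5) = -180)
Z = -6 (Z = -1*6 = -6)
Z*L(-5*(-3), h) = -6*(-180) = 1080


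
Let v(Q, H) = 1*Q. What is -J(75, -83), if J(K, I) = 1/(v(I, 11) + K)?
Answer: ⅛ ≈ 0.12500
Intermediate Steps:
v(Q, H) = Q
J(K, I) = 1/(I + K)
-J(75, -83) = -1/(-83 + 75) = -1/(-8) = -1*(-⅛) = ⅛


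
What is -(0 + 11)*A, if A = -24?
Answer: 264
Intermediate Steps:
-(0 + 11)*A = -(0 + 11)*(-24) = -11*(-24) = -1*(-264) = 264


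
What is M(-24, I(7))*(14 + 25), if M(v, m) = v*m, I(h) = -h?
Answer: 6552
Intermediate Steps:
M(v, m) = m*v
M(-24, I(7))*(14 + 25) = (-1*7*(-24))*(14 + 25) = -7*(-24)*39 = 168*39 = 6552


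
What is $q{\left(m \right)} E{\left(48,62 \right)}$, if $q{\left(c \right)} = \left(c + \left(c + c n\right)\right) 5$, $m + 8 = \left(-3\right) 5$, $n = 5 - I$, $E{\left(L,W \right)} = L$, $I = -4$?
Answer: $-60720$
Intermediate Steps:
$n = 9$ ($n = 5 - -4 = 5 + 4 = 9$)
$m = -23$ ($m = -8 - 15 = -23$)
$q{\left(c \right)} = 55 c$ ($q{\left(c \right)} = \left(c + \left(c + c 9\right)\right) 5 = \left(c + \left(c + 9 c\right)\right) 5 = \left(c + 10 c\right) 5 = 11 c 5 = 55 c$)
$q{\left(m \right)} E{\left(48,62 \right)} = 55 \left(-23\right) 48 = \left(-1265\right) 48 = -60720$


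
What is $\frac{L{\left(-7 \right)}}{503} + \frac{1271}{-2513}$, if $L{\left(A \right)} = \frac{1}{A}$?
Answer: $- \frac{639672}{1264039} \approx -0.50605$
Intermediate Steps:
$\frac{L{\left(-7 \right)}}{503} + \frac{1271}{-2513} = \frac{1}{\left(-7\right) 503} + \frac{1271}{-2513} = \left(- \frac{1}{7}\right) \frac{1}{503} + 1271 \left(- \frac{1}{2513}\right) = - \frac{1}{3521} - \frac{1271}{2513} = - \frac{639672}{1264039}$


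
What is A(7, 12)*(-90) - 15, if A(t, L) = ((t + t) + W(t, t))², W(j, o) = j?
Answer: -39705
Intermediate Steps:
A(t, L) = 9*t² (A(t, L) = ((t + t) + t)² = (2*t + t)² = (3*t)² = 9*t²)
A(7, 12)*(-90) - 15 = (9*7²)*(-90) - 15 = (9*49)*(-90) - 15 = 441*(-90) - 15 = -39690 - 15 = -39705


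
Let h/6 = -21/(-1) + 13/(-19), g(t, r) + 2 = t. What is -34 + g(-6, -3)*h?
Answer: -19174/19 ≈ -1009.2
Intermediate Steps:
g(t, r) = -2 + t
h = 2316/19 (h = 6*(-21/(-1) + 13/(-19)) = 6*(-21*(-1) + 13*(-1/19)) = 6*(21 - 13/19) = 6*(386/19) = 2316/19 ≈ 121.89)
-34 + g(-6, -3)*h = -34 + (-2 - 6)*(2316/19) = -34 - 8*2316/19 = -34 - 18528/19 = -19174/19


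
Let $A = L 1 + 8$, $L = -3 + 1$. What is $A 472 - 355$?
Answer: $2477$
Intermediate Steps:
$L = -2$
$A = 6$ ($A = \left(-2\right) 1 + 8 = -2 + 8 = 6$)
$A 472 - 355 = 6 \cdot 472 - 355 = 2832 - 355 = 2477$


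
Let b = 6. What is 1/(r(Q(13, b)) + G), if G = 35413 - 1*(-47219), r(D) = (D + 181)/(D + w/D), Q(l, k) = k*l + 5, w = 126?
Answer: 7015/579685392 ≈ 1.2101e-5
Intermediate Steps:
Q(l, k) = 5 + k*l
r(D) = (181 + D)/(D + 126/D) (r(D) = (D + 181)/(D + 126/D) = (181 + D)/(D + 126/D))
G = 82632 (G = 35413 + 47219 = 82632)
1/(r(Q(13, b)) + G) = 1/((5 + 6*13)*(181 + (5 + 6*13))/(126 + (5 + 6*13)**2) + 82632) = 1/((5 + 78)*(181 + (5 + 78))/(126 + (5 + 78)**2) + 82632) = 1/(83*(181 + 83)/(126 + 83**2) + 82632) = 1/(83*264/(126 + 6889) + 82632) = 1/(83*264/7015 + 82632) = 1/(83*(1/7015)*264 + 82632) = 1/(21912/7015 + 82632) = 1/(579685392/7015) = 7015/579685392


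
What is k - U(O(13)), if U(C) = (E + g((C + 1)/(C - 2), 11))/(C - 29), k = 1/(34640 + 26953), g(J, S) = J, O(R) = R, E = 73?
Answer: 50321657/10840368 ≈ 4.6421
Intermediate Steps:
k = 1/61593 ≈ 1.6236e-5
U(C) = (73 + (1 + C)/(-2 + C))/(-29 + C) (U(C) = (73 + (C + 1)/(C - 2))/(C - 29) = (73 + (1 + C)/(-2 + C))/(-29 + C))
k - U(O(13)) = 1/61593 - (-145 + 74*13)/((-29 + 13)*(-2 + 13)) = 1/61593 - (-145 + 962)/((-16)*11) = 1/61593 - (-1)*817/(16*11) = 1/61593 - 1*(-817/176) = 1/61593 + 817/176 = 50321657/10840368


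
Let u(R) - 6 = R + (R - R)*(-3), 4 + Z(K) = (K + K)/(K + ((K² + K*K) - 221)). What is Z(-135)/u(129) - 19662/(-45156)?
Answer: 7439599667/18335932470 ≈ 0.40574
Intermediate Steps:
Z(K) = -4 + 2*K/(-221 + K + 2*K²) (Z(K) = -4 + (K + K)/(K + ((K² + K*K) - 221)) = -4 + (2*K)/(K + ((K² + K²) - 221)) = -4 + (2*K)/(K + (2*K² - 221)) = -4 + (2*K)/(K + (-221 + 2*K²)) = -4 + (2*K)/(-221 + K + 2*K²) = -4 + 2*K/(-221 + K + 2*K²))
u(R) = 6 + R (u(R) = 6 + (R + (R - R)*(-3)) = 6 + (R + 0*(-3)) = 6 + (R + 0) = 6 + R)
Z(-135)/u(129) - 19662/(-45156) = (2*(442 - 1*(-135) - 4*(-135)²)/(-221 - 135 + 2*(-135)²))/(6 + 129) - 19662/(-45156) = (2*(442 + 135 - 4*18225)/(-221 - 135 + 2*18225))/135 - 19662*(-1/45156) = (2*(442 + 135 - 72900)/(-221 - 135 + 36450))*(1/135) + 3277/7526 = (2*(-72323)/36094)*(1/135) + 3277/7526 = (2*(1/36094)*(-72323))*(1/135) + 3277/7526 = -72323/18047*1/135 + 3277/7526 = -72323/2436345 + 3277/7526 = 7439599667/18335932470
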